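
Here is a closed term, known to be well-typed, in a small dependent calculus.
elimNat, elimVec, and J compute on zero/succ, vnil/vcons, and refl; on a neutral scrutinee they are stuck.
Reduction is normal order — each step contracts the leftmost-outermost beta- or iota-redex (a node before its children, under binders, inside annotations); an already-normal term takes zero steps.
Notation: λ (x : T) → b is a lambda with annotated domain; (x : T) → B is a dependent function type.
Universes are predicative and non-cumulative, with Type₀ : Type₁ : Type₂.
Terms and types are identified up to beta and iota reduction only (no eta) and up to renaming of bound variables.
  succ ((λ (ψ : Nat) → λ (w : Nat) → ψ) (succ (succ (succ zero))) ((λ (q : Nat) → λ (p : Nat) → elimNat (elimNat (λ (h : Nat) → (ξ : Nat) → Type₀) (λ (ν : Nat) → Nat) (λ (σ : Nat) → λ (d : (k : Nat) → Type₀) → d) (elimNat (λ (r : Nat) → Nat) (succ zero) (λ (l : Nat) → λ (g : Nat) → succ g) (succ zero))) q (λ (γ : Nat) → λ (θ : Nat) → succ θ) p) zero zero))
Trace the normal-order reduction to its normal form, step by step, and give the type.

normal-order reduction:
  succ ((λ (ψ : Nat) → λ (w : Nat) → ψ) (succ (succ (succ zero))) ((λ (q : Nat) → λ (p : Nat) → elimNat (elimNat (λ (h : Nat) → (ξ : Nat) → Type₀) (λ (ν : Nat) → Nat) (λ (σ : Nat) → λ (d : (k : Nat) → Type₀) → d) (elimNat (λ (r : Nat) → Nat) (succ zero) (λ (l : Nat) → λ (g : Nat) → succ g) (succ zero))) q (λ (γ : Nat) → λ (θ : Nat) → succ θ) p) zero zero))
  ~> succ ((λ (ψ : Nat) → succ (succ (succ zero))) ((λ (w : Nat) → λ (q : Nat) → elimNat (elimNat (λ (p : Nat) → (h : Nat) → Type₀) (λ (ξ : Nat) → Nat) (λ (ν : Nat) → λ (σ : (d : Nat) → Type₀) → σ) (elimNat (λ (k : Nat) → Nat) (succ zero) (λ (r : Nat) → λ (l : Nat) → succ l) (succ zero))) w (λ (g : Nat) → λ (γ : Nat) → succ γ) q) zero zero))
  ~> succ (succ (succ (succ zero)))
inferred type:
  Nat


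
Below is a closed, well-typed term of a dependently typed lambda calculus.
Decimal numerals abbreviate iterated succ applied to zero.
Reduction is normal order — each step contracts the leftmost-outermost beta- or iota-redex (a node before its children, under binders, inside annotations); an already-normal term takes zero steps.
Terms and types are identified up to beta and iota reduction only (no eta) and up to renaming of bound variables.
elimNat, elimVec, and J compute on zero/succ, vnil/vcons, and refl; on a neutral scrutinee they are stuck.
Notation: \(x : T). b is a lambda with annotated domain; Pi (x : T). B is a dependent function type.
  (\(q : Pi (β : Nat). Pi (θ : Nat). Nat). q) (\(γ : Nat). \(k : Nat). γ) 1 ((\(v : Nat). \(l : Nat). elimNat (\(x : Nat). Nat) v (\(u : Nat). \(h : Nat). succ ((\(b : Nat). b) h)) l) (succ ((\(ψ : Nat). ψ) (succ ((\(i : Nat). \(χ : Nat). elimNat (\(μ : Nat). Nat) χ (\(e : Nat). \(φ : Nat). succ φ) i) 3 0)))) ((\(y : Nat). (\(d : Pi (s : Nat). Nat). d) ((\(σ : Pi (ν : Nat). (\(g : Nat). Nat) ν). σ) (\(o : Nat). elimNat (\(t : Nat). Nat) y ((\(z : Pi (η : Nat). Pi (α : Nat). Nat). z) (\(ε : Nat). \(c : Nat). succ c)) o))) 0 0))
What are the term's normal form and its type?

reduced normal form:
  1
the term's type:
  Nat


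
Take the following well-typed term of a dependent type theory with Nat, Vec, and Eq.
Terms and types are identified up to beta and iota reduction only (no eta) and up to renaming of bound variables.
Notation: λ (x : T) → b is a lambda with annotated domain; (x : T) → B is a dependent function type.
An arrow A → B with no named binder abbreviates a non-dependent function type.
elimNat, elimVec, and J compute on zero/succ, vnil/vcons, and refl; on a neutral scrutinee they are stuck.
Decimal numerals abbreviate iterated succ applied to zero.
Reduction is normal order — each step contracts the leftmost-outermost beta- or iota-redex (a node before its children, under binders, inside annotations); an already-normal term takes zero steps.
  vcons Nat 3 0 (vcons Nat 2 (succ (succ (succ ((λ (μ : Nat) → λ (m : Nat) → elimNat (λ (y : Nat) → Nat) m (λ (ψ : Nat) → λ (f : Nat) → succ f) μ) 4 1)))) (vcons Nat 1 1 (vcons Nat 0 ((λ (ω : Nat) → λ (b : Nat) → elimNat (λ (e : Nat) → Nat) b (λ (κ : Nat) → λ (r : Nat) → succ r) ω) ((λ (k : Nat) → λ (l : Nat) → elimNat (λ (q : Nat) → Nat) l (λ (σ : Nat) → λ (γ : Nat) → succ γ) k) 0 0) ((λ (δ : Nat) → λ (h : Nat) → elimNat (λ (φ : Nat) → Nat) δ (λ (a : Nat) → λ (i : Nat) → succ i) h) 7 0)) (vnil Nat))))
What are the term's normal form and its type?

resulting normal form:
  vcons Nat 3 0 (vcons Nat 2 8 (vcons Nat 1 1 (vcons Nat 0 7 (vnil Nat))))
the term's type:
  Vec Nat 4
observation: the first redex contracted is a beta-redex; the normal form is reached in 24 normal-order steps.


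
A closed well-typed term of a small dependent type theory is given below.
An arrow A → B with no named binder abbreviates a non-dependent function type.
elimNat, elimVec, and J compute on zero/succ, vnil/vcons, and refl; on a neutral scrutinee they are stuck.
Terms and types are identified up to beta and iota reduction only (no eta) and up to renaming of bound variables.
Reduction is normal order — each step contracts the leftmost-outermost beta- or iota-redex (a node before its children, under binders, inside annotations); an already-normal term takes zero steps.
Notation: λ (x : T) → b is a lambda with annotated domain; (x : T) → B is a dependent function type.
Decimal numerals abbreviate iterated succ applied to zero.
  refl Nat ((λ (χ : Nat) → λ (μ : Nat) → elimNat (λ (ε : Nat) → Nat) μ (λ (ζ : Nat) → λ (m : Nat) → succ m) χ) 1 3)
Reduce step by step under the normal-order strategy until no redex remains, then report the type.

normal-order reduction:
  refl Nat ((λ (χ : Nat) → λ (μ : Nat) → elimNat (λ (ε : Nat) → Nat) μ (λ (ζ : Nat) → λ (m : Nat) → succ m) χ) 1 3)
  ~> refl Nat ((λ (χ : Nat) → elimNat (λ (μ : Nat) → Nat) χ (λ (ε : Nat) → λ (ζ : Nat) → succ ζ) 1) 3)
  ~> refl Nat (elimNat (λ (χ : Nat) → Nat) 3 (λ (μ : Nat) → λ (ε : Nat) → succ ε) 1)
  ~> refl Nat ((λ (χ : Nat) → λ (μ : Nat) → succ μ) 0 (elimNat (λ (ε : Nat) → Nat) 3 (λ (ζ : Nat) → λ (m : Nat) → succ m) 0))
  ~> refl Nat ((λ (χ : Nat) → succ χ) (elimNat (λ (μ : Nat) → Nat) 3 (λ (ε : Nat) → λ (ζ : Nat) → succ ζ) 0))
  ~> refl Nat (succ (elimNat (λ (χ : Nat) → Nat) 3 (λ (μ : Nat) → λ (ε : Nat) → succ ε) 0))
  ~> refl Nat 4
type:
  Eq Nat 4 4


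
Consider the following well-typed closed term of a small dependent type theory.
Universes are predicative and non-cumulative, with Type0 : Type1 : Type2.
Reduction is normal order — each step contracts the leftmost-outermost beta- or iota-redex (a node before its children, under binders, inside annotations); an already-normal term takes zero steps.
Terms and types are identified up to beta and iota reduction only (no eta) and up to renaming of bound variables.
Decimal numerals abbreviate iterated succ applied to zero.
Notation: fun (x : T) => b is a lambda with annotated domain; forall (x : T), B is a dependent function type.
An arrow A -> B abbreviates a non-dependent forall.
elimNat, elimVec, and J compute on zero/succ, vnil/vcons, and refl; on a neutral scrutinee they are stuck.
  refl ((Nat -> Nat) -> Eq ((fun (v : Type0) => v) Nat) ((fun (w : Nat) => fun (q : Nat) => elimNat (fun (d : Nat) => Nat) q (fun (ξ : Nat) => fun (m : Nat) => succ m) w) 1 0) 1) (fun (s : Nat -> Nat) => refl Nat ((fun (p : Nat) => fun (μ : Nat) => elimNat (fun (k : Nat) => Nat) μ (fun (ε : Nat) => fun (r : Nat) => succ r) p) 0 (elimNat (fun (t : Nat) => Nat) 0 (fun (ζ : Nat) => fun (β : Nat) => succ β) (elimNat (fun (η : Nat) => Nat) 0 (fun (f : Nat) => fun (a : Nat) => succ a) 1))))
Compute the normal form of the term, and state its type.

reduced normal form:
  refl ((Nat -> Nat) -> Eq Nat 1 1) (fun (v : Nat -> Nat) => refl Nat 1)
inferred type:
  Eq ((Nat -> Nat) -> Eq Nat 1 1) (fun (v : Nat -> Nat) => refl Nat 1) (fun (w : Nat -> Nat) => refl Nat 1)
observation: the leftmost-outermost redex is a beta-redex, and normalization takes 18 steps.


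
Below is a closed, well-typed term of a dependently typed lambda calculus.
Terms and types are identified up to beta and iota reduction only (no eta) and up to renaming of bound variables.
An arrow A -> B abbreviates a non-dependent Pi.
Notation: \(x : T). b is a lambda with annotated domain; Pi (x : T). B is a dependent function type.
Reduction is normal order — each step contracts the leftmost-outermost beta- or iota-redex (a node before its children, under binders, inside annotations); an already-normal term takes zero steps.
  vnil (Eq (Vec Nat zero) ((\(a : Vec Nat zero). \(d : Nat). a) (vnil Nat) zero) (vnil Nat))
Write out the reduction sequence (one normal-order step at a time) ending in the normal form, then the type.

normal-order reduction:
  vnil (Eq (Vec Nat zero) ((\(a : Vec Nat zero). \(d : Nat). a) (vnil Nat) zero) (vnil Nat))
  ~> vnil (Eq (Vec Nat zero) ((\(a : Nat). vnil Nat) zero) (vnil Nat))
  ~> vnil (Eq (Vec Nat zero) (vnil Nat) (vnil Nat))
type:
  Vec (Eq (Vec Nat zero) (vnil Nat) (vnil Nat)) zero


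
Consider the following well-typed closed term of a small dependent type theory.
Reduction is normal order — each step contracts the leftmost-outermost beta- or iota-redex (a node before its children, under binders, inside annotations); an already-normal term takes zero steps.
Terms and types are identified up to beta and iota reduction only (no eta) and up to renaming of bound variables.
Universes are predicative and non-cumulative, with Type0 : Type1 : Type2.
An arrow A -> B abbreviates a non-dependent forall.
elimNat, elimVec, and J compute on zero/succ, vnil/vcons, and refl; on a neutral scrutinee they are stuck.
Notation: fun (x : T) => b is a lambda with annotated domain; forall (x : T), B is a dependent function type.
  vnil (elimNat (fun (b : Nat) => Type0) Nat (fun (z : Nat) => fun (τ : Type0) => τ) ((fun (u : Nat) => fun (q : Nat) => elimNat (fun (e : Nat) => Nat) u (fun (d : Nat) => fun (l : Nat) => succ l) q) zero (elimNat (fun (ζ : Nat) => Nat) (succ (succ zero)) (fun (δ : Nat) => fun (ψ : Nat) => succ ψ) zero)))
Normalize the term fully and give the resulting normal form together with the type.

resulting normal form:
  vnil Nat
the term's type:
  Vec Nat zero
observation: the leftmost-outermost redex is a beta-redex, and normalization takes 17 steps.


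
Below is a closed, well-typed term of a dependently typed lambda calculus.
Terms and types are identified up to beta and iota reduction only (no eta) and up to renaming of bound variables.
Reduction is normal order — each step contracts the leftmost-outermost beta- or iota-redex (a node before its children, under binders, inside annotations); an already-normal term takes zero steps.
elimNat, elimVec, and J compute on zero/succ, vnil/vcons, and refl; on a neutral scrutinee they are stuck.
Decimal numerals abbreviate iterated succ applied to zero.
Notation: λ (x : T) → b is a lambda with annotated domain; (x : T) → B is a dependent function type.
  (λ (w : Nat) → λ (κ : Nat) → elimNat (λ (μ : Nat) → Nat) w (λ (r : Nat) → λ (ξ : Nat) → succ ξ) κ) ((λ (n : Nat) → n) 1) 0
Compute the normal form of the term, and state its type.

reduced normal form:
  1
the term's type:
  Nat
observation: normalization takes exactly 4 steps under the normal-order strategy.


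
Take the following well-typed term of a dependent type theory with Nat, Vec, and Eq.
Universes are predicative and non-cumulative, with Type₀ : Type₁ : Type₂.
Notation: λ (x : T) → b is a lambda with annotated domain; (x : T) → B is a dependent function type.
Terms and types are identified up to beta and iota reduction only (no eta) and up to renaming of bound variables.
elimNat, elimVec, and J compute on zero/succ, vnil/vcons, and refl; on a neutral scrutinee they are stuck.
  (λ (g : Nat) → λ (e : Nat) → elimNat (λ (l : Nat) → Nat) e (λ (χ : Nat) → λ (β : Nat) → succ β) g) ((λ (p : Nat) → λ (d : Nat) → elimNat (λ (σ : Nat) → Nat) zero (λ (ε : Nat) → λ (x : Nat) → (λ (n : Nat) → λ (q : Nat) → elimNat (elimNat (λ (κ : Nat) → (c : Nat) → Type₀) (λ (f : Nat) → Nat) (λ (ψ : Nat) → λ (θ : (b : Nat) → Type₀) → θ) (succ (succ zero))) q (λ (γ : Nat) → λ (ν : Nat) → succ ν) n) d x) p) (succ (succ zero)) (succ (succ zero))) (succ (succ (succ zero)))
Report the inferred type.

inferred type:
  Nat


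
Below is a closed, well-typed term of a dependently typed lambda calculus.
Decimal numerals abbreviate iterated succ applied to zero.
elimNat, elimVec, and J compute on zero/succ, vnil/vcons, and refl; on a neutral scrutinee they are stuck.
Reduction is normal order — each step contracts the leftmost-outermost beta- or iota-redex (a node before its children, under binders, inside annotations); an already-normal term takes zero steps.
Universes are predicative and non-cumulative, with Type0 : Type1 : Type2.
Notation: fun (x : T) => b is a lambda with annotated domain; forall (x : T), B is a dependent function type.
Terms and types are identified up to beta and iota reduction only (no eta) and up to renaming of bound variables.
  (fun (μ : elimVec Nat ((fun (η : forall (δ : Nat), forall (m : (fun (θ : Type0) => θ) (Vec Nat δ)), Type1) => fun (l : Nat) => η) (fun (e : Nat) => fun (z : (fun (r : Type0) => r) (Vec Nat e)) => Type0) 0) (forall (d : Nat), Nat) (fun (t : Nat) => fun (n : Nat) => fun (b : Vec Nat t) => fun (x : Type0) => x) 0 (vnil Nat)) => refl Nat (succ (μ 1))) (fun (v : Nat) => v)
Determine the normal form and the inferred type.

resulting normal form:
  refl Nat 2
type:
  Eq Nat 2 2
observation: 2 normal-order steps normalize the term, beginning with a beta-redex.


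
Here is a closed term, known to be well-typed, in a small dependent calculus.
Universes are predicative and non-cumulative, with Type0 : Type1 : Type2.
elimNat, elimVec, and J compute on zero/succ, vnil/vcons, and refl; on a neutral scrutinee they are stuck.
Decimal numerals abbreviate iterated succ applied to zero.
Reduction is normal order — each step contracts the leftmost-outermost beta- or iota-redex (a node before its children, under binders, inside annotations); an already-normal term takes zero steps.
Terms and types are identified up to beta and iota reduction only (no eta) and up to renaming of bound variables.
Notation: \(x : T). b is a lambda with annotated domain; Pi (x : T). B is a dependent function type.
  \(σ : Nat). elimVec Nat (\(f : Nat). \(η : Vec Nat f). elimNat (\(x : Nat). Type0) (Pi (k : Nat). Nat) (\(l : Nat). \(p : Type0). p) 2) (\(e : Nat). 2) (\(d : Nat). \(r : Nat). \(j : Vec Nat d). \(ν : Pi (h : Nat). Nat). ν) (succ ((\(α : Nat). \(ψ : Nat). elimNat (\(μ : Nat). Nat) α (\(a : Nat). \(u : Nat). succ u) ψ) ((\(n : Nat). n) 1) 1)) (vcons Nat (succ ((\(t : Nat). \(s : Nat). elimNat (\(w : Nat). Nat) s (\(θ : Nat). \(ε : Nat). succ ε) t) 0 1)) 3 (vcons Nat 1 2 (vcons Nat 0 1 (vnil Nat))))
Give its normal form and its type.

resulting normal form:
  \(σ : Nat). \(f : Nat). 2
type:
  Pi (σ : Nat). Pi (f : Nat). Nat


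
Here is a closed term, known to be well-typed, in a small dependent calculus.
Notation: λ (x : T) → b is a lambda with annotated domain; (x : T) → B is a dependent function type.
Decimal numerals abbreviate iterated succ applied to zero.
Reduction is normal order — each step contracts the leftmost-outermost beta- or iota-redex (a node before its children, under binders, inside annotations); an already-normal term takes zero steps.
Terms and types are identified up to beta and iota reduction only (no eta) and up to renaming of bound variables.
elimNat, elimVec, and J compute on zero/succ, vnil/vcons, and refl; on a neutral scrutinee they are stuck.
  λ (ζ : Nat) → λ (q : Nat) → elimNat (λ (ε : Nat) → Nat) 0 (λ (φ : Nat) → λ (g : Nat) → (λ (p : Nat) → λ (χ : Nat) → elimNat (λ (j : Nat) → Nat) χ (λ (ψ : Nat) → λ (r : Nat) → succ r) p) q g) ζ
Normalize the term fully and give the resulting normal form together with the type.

reduced normal form:
  λ (ζ : Nat) → λ (q : Nat) → elimNat (λ (ε : Nat) → Nat) 0 (λ (φ : Nat) → λ (g : Nat) → elimNat (λ (p : Nat) → Nat) g (λ (χ : Nat) → λ (j : Nat) → succ j) q) ζ
inferred type:
  (ζ : Nat) → (q : Nat) → Nat


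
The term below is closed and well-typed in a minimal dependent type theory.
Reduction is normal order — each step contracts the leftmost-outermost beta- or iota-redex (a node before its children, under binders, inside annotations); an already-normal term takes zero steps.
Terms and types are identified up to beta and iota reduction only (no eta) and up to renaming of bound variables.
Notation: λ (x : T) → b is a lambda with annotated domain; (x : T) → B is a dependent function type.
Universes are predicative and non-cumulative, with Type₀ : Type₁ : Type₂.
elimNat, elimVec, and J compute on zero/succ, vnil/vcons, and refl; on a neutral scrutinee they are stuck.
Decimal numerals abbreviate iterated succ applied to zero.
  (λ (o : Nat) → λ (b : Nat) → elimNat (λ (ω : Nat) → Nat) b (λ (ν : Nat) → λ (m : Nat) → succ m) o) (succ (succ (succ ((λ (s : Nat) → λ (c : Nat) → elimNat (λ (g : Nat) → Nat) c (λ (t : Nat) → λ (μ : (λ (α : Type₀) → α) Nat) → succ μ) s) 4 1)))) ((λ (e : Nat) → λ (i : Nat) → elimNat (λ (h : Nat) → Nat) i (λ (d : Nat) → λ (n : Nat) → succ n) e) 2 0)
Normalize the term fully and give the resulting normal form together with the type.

normal form:
  10
the term's type:
  Nat
observation: reduction starts at a beta-redex, and 51 normal-order steps reach the normal form.


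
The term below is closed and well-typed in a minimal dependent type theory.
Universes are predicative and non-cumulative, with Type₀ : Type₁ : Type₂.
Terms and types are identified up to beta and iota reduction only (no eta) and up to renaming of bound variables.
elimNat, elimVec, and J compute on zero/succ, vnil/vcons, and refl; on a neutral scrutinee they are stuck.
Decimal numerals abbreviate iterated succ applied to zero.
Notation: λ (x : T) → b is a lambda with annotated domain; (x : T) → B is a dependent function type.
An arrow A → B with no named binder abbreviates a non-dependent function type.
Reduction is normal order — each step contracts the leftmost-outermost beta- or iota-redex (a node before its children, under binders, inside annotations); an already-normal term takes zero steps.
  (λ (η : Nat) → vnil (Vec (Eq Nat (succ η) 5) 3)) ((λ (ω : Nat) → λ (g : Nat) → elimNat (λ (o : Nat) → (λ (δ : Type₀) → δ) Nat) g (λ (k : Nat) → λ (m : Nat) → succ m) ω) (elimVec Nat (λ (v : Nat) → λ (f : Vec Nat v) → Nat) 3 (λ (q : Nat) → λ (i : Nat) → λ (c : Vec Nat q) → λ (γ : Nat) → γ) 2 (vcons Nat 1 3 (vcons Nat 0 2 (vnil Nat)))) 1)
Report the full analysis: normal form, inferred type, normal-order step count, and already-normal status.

resulting normal form:
  vnil (Vec (Eq Nat 5 5) 3)
the term's type:
  Vec (Vec (Eq Nat 5 5) 3) 0
normal-order step count: 25
term was already normal: no
first redex: a beta-redex


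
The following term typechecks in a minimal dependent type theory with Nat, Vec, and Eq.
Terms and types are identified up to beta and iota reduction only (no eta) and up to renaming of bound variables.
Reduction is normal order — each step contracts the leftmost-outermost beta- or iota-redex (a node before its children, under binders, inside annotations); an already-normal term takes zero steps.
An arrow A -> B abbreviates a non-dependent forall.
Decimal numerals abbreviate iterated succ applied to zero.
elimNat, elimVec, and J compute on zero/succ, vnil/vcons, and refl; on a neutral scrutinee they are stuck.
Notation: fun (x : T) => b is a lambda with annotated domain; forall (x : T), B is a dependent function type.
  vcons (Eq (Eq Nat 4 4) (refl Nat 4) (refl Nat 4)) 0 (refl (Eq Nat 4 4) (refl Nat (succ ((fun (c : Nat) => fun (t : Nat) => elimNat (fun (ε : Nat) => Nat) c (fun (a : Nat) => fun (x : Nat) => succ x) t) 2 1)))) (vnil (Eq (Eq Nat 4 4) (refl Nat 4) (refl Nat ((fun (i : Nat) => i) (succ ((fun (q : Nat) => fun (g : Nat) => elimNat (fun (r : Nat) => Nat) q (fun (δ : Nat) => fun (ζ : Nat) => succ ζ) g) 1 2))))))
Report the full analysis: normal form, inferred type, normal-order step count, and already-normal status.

normal form:
  vcons (Eq (Eq Nat 4 4) (refl Nat 4) (refl Nat 4)) 0 (refl (Eq Nat 4 4) (refl Nat 4)) (vnil (Eq (Eq Nat 4 4) (refl Nat 4) (refl Nat 4)))
type:
  Vec (Eq (Eq Nat 4 4) (refl Nat 4) (refl Nat 4)) 1
normal-order step count: 16
already normal: no
first redex: a beta-redex


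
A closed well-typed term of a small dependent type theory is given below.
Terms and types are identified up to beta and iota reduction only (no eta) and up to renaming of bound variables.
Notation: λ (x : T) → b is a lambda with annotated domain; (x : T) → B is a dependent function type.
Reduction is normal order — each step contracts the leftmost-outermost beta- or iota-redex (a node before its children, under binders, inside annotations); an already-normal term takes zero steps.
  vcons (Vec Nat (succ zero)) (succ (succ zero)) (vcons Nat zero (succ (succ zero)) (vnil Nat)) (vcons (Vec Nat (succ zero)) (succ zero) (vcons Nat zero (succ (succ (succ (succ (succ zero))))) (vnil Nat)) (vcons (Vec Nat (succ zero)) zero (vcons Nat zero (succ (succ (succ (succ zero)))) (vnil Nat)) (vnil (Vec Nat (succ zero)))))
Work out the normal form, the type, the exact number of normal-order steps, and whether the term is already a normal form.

normal form:
  vcons (Vec Nat (succ zero)) (succ (succ zero)) (vcons Nat zero (succ (succ zero)) (vnil Nat)) (vcons (Vec Nat (succ zero)) (succ zero) (vcons Nat zero (succ (succ (succ (succ (succ zero))))) (vnil Nat)) (vcons (Vec Nat (succ zero)) zero (vcons Nat zero (succ (succ (succ (succ zero)))) (vnil Nat)) (vnil (Vec Nat (succ zero)))))
type:
  Vec (Vec Nat (succ zero)) (succ (succ (succ zero)))
steps to reach normal form (normal order): 0
already normal: yes


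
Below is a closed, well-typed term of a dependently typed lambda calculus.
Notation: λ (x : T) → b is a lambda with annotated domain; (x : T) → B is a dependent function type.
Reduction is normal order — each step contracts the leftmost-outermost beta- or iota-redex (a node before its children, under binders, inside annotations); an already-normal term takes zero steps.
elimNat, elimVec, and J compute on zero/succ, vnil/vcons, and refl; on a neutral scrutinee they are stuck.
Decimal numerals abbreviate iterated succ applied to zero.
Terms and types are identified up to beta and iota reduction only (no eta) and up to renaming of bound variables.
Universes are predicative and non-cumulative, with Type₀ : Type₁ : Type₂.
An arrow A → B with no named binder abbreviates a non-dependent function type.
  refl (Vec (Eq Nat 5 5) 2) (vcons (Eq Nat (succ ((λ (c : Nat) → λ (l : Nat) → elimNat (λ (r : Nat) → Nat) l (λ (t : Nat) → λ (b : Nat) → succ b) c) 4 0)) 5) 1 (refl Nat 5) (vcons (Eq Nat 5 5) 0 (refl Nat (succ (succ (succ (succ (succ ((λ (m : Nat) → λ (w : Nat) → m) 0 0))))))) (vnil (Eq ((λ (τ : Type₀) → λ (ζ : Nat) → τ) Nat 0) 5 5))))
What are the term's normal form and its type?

resulting normal form:
  refl (Vec (Eq Nat 5 5) 2) (vcons (Eq Nat 5 5) 1 (refl Nat 5) (vcons (Eq Nat 5 5) 0 (refl Nat 5) (vnil (Eq Nat 5 5))))
type:
  Eq (Vec (Eq Nat 5 5) 2) (vcons (Eq Nat 5 5) 1 (refl Nat 5) (vcons (Eq Nat 5 5) 0 (refl Nat 5) (vnil (Eq Nat 5 5)))) (vcons (Eq Nat 5 5) 1 (refl Nat 5) (vcons (Eq Nat 5 5) 0 (refl Nat 5) (vnil (Eq Nat 5 5))))
observation: the first redex contracted is a beta-redex; the normal form is reached in 19 normal-order steps.


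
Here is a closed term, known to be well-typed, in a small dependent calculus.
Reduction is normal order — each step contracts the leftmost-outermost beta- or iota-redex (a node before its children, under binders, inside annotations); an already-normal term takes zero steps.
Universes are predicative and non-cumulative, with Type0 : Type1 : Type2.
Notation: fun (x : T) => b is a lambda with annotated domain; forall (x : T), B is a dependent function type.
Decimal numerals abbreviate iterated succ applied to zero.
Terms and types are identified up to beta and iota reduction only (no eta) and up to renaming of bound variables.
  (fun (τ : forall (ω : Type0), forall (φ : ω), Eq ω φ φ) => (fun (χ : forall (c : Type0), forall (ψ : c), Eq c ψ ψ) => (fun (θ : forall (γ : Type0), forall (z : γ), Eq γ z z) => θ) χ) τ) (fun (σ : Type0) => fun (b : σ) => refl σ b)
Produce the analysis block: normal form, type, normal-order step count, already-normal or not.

resulting normal form:
  fun (τ : Type0) => fun (ω : τ) => refl τ ω
the term's type:
  forall (τ : Type0), forall (ω : τ), Eq τ ω ω
normal-order step count: 3
already normal: no
first contracted redex: a beta-redex


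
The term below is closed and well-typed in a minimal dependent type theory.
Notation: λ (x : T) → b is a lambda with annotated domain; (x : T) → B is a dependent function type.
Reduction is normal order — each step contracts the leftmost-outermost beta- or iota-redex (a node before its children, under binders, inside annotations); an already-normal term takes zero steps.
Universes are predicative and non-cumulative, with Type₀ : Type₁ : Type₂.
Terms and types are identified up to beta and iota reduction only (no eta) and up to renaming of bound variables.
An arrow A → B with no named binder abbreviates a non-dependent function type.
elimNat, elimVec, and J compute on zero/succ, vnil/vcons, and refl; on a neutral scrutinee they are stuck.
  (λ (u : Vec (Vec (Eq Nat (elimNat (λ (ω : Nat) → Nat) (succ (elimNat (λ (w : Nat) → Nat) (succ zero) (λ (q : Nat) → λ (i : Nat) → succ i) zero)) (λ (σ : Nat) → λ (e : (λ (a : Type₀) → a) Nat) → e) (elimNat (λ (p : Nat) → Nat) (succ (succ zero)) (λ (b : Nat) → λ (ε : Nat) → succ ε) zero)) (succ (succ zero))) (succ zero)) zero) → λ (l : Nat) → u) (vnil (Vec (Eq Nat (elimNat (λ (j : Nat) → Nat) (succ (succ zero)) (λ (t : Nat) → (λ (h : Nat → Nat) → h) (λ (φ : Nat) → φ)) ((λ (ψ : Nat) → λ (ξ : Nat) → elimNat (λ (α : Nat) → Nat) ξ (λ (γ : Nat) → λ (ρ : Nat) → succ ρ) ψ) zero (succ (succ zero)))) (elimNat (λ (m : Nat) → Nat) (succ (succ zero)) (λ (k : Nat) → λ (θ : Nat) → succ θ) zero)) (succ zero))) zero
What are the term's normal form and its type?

reduced normal form:
  vnil (Vec (Eq Nat (succ (succ zero)) (succ (succ zero))) (succ zero))
the term's type:
  Vec (Vec (Eq Nat (succ (succ zero)) (succ (succ zero))) (succ zero)) zero
observation: 14 normal-order steps normalize the term, beginning with a beta-redex.


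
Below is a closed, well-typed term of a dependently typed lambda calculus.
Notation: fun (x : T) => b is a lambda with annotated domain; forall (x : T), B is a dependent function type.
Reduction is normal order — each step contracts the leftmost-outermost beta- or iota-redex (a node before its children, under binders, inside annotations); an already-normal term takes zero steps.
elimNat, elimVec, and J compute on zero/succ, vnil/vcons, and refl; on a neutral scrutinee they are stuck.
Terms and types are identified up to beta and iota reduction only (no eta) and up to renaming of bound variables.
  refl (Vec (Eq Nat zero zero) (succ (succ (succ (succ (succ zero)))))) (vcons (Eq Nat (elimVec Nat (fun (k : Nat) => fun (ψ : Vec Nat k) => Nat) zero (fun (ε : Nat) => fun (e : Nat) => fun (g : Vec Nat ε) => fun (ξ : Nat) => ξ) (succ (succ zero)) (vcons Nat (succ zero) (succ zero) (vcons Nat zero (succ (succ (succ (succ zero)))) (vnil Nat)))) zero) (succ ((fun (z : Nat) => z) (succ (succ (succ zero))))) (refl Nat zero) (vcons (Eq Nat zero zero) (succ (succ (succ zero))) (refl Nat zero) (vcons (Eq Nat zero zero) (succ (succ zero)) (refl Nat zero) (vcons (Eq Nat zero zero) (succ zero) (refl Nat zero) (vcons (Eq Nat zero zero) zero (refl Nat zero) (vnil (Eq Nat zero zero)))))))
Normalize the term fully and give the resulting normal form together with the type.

resulting normal form:
  refl (Vec (Eq Nat zero zero) (succ (succ (succ (succ (succ zero)))))) (vcons (Eq Nat zero zero) (succ (succ (succ (succ zero)))) (refl Nat zero) (vcons (Eq Nat zero zero) (succ (succ (succ zero))) (refl Nat zero) (vcons (Eq Nat zero zero) (succ (succ zero)) (refl Nat zero) (vcons (Eq Nat zero zero) (succ zero) (refl Nat zero) (vcons (Eq Nat zero zero) zero (refl Nat zero) (vnil (Eq Nat zero zero)))))))
inferred type:
  Eq (Vec (Eq Nat zero zero) (succ (succ (succ (succ (succ zero)))))) (vcons (Eq Nat zero zero) (succ (succ (succ (succ zero)))) (refl Nat zero) (vcons (Eq Nat zero zero) (succ (succ (succ zero))) (refl Nat zero) (vcons (Eq Nat zero zero) (succ (succ zero)) (refl Nat zero) (vcons (Eq Nat zero zero) (succ zero) (refl Nat zero) (vcons (Eq Nat zero zero) zero (refl Nat zero) (vnil (Eq Nat zero zero))))))) (vcons (Eq Nat zero zero) (succ (succ (succ (succ zero)))) (refl Nat zero) (vcons (Eq Nat zero zero) (succ (succ (succ zero))) (refl Nat zero) (vcons (Eq Nat zero zero) (succ (succ zero)) (refl Nat zero) (vcons (Eq Nat zero zero) (succ zero) (refl Nat zero) (vcons (Eq Nat zero zero) zero (refl Nat zero) (vnil (Eq Nat zero zero)))))))
observation: 12 normal-order steps separate the term from its normal form.


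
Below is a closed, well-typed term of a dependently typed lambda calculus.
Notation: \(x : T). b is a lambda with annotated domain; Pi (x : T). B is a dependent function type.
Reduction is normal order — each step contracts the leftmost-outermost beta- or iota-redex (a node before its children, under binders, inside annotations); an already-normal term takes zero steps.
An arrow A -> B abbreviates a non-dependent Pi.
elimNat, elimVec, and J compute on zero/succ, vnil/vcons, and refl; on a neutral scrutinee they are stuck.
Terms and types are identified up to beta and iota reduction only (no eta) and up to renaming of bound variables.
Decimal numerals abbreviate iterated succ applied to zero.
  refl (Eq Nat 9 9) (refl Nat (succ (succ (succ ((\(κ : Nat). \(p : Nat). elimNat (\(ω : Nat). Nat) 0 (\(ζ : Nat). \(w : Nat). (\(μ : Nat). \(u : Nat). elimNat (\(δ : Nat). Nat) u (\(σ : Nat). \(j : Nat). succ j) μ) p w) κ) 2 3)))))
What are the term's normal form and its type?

normal form:
  refl (Eq Nat 9 9) (refl Nat 9)
inferred type:
  Eq (Eq Nat 9 9) (refl Nat 9) (refl Nat 9)
observation: contracting a beta-redex first, the term normalizes in 33 steps.


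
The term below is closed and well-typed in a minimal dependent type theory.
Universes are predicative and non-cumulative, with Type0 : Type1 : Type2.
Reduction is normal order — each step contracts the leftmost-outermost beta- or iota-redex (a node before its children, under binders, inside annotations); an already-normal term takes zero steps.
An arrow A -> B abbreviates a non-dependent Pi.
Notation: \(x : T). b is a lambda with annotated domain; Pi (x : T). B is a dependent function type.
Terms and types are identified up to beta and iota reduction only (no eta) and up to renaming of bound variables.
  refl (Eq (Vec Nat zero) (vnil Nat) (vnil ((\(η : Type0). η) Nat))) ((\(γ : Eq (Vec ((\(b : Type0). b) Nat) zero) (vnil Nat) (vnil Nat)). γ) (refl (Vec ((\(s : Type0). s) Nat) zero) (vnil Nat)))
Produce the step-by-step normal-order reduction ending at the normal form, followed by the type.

normal-order reduction:
  refl (Eq (Vec Nat zero) (vnil Nat) (vnil ((\(η : Type0). η) Nat))) ((\(γ : Eq (Vec ((\(b : Type0). b) Nat) zero) (vnil Nat) (vnil Nat)). γ) (refl (Vec ((\(s : Type0). s) Nat) zero) (vnil Nat)))
  ~> refl (Eq (Vec Nat zero) (vnil Nat) (vnil Nat)) ((\(η : Eq (Vec ((\(γ : Type0). γ) Nat) zero) (vnil Nat) (vnil Nat)). η) (refl (Vec ((\(b : Type0). b) Nat) zero) (vnil Nat)))
  ~> refl (Eq (Vec Nat zero) (vnil Nat) (vnil Nat)) (refl (Vec ((\(η : Type0). η) Nat) zero) (vnil Nat))
  ~> refl (Eq (Vec Nat zero) (vnil Nat) (vnil Nat)) (refl (Vec Nat zero) (vnil Nat))
type:
  Eq (Eq (Vec Nat zero) (vnil Nat) (vnil Nat)) (refl (Vec Nat zero) (vnil Nat)) (refl (Vec Nat zero) (vnil Nat))


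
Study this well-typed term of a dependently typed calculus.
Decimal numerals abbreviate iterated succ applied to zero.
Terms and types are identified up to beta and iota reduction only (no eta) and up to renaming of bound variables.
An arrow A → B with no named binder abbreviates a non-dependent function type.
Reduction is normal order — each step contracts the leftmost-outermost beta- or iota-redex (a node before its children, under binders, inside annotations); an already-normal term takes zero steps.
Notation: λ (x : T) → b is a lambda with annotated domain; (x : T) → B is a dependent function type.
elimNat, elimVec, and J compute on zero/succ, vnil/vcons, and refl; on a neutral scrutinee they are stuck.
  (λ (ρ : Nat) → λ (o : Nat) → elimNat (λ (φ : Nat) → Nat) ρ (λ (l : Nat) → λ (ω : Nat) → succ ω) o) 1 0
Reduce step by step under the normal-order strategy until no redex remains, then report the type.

reduction (normal order):
  (λ (ρ : Nat) → λ (o : Nat) → elimNat (λ (φ : Nat) → Nat) ρ (λ (l : Nat) → λ (ω : Nat) → succ ω) o) 1 0
  ~> (λ (ρ : Nat) → elimNat (λ (o : Nat) → Nat) 1 (λ (φ : Nat) → λ (l : Nat) → succ l) ρ) 0
  ~> elimNat (λ (ρ : Nat) → Nat) 1 (λ (o : Nat) → λ (φ : Nat) → succ φ) 0
  ~> 1
the term's type:
  Nat


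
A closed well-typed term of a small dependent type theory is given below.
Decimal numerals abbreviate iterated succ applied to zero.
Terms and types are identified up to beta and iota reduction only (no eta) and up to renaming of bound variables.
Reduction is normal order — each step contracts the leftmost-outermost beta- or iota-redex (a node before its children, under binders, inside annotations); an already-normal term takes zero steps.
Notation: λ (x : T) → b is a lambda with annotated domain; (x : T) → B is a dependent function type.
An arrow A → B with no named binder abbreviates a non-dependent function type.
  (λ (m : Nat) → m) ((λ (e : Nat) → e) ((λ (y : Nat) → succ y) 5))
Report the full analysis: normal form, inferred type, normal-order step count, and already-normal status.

reduced normal form:
  6
the term's type:
  Nat
reduction steps (normal order): 3
term was already normal: no
first redex: a beta-redex


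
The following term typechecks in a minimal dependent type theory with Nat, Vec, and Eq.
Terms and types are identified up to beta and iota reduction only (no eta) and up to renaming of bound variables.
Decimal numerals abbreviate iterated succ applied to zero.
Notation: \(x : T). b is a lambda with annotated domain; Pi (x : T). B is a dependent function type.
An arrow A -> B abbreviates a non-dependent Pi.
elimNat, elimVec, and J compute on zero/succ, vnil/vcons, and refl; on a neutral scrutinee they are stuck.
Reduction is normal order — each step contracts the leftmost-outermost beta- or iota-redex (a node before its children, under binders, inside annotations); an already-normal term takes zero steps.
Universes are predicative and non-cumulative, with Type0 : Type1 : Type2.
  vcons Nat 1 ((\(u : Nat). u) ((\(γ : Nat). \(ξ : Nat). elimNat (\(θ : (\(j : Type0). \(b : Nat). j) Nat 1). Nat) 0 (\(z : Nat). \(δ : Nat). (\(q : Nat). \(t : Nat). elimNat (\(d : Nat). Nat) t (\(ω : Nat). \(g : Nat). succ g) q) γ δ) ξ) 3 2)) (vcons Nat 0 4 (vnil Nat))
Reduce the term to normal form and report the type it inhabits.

resulting normal form:
  vcons Nat 1 6 (vcons Nat 0 4 (vnil Nat))
inferred type:
  Vec Nat 2
observation: 34 normal-order steps separate the term from its normal form.


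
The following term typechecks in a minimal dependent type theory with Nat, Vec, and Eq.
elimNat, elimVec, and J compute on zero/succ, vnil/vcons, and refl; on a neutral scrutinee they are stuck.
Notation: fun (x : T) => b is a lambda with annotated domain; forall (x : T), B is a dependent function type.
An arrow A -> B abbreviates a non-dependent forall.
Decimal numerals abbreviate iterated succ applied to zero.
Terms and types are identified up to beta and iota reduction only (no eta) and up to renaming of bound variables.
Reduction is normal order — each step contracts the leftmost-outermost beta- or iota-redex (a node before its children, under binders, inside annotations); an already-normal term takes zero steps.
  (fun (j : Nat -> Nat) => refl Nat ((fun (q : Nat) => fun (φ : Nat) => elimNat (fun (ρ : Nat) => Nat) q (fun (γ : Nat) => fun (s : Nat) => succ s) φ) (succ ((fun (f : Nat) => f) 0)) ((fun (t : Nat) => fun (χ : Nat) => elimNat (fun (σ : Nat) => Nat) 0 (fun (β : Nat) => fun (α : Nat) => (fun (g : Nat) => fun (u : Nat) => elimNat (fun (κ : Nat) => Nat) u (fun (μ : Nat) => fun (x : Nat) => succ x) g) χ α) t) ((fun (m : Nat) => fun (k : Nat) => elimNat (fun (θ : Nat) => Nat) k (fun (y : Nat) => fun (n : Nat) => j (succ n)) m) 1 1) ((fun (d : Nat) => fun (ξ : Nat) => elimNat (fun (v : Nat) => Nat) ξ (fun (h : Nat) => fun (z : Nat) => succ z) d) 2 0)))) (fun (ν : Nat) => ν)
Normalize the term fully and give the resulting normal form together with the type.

resulting normal form:
  refl Nat 5
the term's type:
  Eq Nat 5 5


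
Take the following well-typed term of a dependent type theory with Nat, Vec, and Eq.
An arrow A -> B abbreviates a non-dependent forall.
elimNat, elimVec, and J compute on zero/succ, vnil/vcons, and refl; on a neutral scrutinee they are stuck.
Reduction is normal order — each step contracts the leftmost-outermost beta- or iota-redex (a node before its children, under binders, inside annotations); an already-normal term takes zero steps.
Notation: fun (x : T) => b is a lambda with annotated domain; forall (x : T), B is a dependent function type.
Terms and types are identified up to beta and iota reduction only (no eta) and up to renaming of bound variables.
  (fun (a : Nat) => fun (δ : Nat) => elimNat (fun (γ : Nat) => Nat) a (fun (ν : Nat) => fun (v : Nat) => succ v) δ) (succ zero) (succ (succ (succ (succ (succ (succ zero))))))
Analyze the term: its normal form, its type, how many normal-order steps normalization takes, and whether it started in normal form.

resulting normal form:
  succ (succ (succ (succ (succ (succ (succ zero))))))
type:
  Nat
reduction steps (normal order): 21
started in normal form: no
first redex: a beta-redex


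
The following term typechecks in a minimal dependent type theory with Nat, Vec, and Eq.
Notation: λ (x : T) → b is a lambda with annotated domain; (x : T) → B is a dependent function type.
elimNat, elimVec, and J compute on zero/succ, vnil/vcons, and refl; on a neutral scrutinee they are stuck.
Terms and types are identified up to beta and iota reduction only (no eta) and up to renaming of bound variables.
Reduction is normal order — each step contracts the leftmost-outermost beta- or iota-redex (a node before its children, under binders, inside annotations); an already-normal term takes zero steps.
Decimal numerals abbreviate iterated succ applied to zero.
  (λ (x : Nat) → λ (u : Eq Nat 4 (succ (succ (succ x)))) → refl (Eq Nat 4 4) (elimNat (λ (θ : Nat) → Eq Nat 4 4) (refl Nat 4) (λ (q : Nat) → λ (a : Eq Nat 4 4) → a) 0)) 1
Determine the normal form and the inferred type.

resulting normal form:
  λ (x : Eq Nat 4 4) → refl (Eq Nat 4 4) (refl Nat 4)
type:
  (x : Eq Nat 4 4) → Eq (Eq Nat 4 4) (refl Nat 4) (refl Nat 4)
observation: the first redex contracted is a beta-redex; the normal form is reached in 2 normal-order steps.


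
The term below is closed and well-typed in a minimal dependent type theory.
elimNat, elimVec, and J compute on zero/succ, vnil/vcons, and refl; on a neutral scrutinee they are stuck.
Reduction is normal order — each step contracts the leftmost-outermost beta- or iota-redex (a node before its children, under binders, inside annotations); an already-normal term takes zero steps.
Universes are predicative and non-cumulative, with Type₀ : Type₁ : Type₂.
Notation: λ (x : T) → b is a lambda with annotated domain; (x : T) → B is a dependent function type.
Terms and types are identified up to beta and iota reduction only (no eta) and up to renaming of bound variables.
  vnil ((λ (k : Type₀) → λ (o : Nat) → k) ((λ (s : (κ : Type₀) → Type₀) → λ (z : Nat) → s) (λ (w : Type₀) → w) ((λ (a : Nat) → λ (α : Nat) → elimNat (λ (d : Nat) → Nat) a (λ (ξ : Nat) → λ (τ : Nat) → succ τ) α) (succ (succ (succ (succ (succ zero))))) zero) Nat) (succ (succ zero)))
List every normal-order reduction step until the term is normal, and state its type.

reduction (normal order):
  vnil ((λ (k : Type₀) → λ (o : Nat) → k) ((λ (s : (κ : Type₀) → Type₀) → λ (z : Nat) → s) (λ (w : Type₀) → w) ((λ (a : Nat) → λ (α : Nat) → elimNat (λ (d : Nat) → Nat) a (λ (ξ : Nat) → λ (τ : Nat) → succ τ) α) (succ (succ (succ (succ (succ zero))))) zero) Nat) (succ (succ zero)))
  ~> vnil ((λ (k : Nat) → (λ (o : (s : Type₀) → Type₀) → λ (κ : Nat) → o) (λ (z : Type₀) → z) ((λ (w : Nat) → λ (a : Nat) → elimNat (λ (α : Nat) → Nat) w (λ (d : Nat) → λ (ξ : Nat) → succ ξ) a) (succ (succ (succ (succ (succ zero))))) zero) Nat) (succ (succ zero)))
  ~> vnil ((λ (k : (o : Type₀) → Type₀) → λ (s : Nat) → k) (λ (κ : Type₀) → κ) ((λ (z : Nat) → λ (w : Nat) → elimNat (λ (a : Nat) → Nat) z (λ (α : Nat) → λ (d : Nat) → succ d) w) (succ (succ (succ (succ (succ zero))))) zero) Nat)
  ~> vnil ((λ (k : Nat) → λ (o : Type₀) → o) ((λ (s : Nat) → λ (κ : Nat) → elimNat (λ (z : Nat) → Nat) s (λ (w : Nat) → λ (a : Nat) → succ a) κ) (succ (succ (succ (succ (succ zero))))) zero) Nat)
  ~> vnil ((λ (k : Type₀) → k) Nat)
  ~> vnil Nat
type:
  Vec Nat zero
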